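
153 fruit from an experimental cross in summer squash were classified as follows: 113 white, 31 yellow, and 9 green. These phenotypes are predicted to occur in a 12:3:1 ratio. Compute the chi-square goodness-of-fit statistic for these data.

The 12:3:1 ratio has 16 parts, so with N = 153 the expected counts are:
  white: 153 × 12/16 = 114.75
  yellow: 153 × 3/16 = 28.6875
  green: 153 × 1/16 = 9.5625
χ² = Σ (O − E)² / E
  white: (113 − 114.75)² / 114.75 = 0.0267
  yellow: (31 − 28.6875)² / 28.6875 = 0.1864
  green: (9 − 9.5625)² / 9.5625 = 0.0331
χ² = 0.0267 + 0.1864 + 0.0331 = 0.2462 ≈ 0.246

0.246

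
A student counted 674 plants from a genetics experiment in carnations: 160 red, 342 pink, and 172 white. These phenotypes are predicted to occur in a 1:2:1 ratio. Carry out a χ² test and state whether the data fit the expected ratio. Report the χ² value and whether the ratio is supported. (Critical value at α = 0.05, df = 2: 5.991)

Expected counts for N = 674 under a 1:2:1 ratio (total parts = 4):
  red: 674 × 1/4 = 168.5
  pink: 674 × 2/4 = 337
  white: 674 × 1/4 = 168.5
χ² = Σ (O − E)² / E
  red: (160 − 168.5)² / 168.5 = 0.4288
  pink: (342 − 337)² / 337 = 0.0742
  white: (172 − 168.5)² / 168.5 = 0.0727
χ² = 0.4288 + 0.0742 + 0.0727 = 0.5757 ≈ 0.576
Degrees of freedom = 3 − 1 = 2; critical value at α = 0.05 is 5.991.
Since 0.576 < 5.991, we fail to reject the null hypothesis — the data are consistent with the 1:2:1 ratio.

0.576; consistent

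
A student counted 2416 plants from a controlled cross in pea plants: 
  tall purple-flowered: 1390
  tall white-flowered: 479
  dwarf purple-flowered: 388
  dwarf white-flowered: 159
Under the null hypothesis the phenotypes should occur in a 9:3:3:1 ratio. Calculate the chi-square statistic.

11.950

Total ratio parts = 16. Expected numbers out of 2416:
  tall purple-flowered: 2416 × 9/16 = 1359
  tall white-flowered: 2416 × 3/16 = 453
  dwarf purple-flowered: 2416 × 3/16 = 453
  dwarf white-flowered: 2416 × 1/16 = 151
χ² = Σ (O − E)² / E
  tall purple-flowered: (1390 − 1359)² / 1359 = 0.7071
  tall white-flowered: (479 − 453)² / 453 = 1.4923
  dwarf purple-flowered: (388 − 453)² / 453 = 9.3267
  dwarf white-flowered: (159 − 151)² / 151 = 0.4238
χ² = 0.7071 + 1.4923 + 9.3267 + 0.4238 = 11.9499 ≈ 11.950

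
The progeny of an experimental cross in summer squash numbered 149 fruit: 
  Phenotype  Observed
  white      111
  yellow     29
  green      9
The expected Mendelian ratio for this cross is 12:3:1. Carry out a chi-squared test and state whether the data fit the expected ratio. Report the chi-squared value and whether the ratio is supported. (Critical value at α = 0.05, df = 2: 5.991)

0.056; consistent

Total ratio parts = 16. Expected numbers out of 149:
  white: 149 × 12/16 = 111.75
  yellow: 149 × 3/16 = 27.9375
  green: 149 × 1/16 = 9.3125
χ² = Σ (O − E)² / E
  white: (111 − 111.75)² / 111.75 = 0.0050
  yellow: (29 − 27.9375)² / 27.9375 = 0.0404
  green: (9 − 9.3125)² / 9.3125 = 0.0105
χ² = 0.0050 + 0.0404 + 0.0105 = 0.0559 ≈ 0.056
Degrees of freedom = 3 − 1 = 2; critical value at α = 0.05 is 5.991.
Since 0.056 < 5.991, we fail to reject the null hypothesis — the data are consistent with the 12:3:1 ratio.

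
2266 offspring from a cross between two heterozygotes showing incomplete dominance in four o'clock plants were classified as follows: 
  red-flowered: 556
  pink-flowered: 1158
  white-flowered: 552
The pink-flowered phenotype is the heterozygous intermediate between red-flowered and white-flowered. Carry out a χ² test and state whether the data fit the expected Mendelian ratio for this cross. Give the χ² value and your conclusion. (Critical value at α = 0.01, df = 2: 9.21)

With incomplete dominance, a heterozygote × heterozygote cross gives a 1:2:1 phenotypic ratio.
Expected counts for N = 2266 under a 1:2:1 ratio (total parts = 4):
  red-flowered: 2266 × 1/4 = 566.5
  pink-flowered: 2266 × 2/4 = 1133
  white-flowered: 2266 × 1/4 = 566.5
χ² = Σ (O − E)² / E
  red-flowered: (556 − 566.5)² / 566.5 = 0.1946
  pink-flowered: (1158 − 1133)² / 1133 = 0.5516
  white-flowered: (552 − 566.5)² / 566.5 = 0.3711
χ² = 0.1946 + 0.5516 + 0.3711 = 1.1173 ≈ 1.117
Degrees of freedom = 3 − 1 = 2; critical value at α = 0.01 is 9.21.
Since 1.117 < 9.21, we fail to reject the null hypothesis — the data are consistent with the 1:2:1 ratio.

1.117; consistent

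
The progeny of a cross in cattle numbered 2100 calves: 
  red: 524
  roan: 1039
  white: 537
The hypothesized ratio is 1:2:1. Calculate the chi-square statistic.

0.391

The 1:2:1 ratio has 4 parts, so with N = 2100 the expected counts are:
  red: 2100 × 1/4 = 525
  roan: 2100 × 2/4 = 1050
  white: 2100 × 1/4 = 525
χ² = Σ (O − E)² / E
  red: (524 − 525)² / 525 = 0.0019
  roan: (1039 − 1050)² / 1050 = 0.1152
  white: (537 − 525)² / 525 = 0.2743
χ² = 0.0019 + 0.1152 + 0.2743 = 0.3914 ≈ 0.391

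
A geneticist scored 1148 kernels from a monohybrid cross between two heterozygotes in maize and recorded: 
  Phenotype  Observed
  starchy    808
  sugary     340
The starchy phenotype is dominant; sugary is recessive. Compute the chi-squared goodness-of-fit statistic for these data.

For a monohybrid cross between heterozygotes with complete dominance, the expected phenotypic ratio is 3:1.
Under the 3:1 hypothesis (Σ ratio = 4, N = 1148):
  starchy: 1148 × 3/4 = 861
  sugary: 1148 × 1/4 = 287
χ² = Σ (O − E)² / E
  starchy: (808 − 861)² / 861 = 3.2625
  sugary: (340 − 287)² / 287 = 9.7875
χ² = 3.2625 + 9.7875 = 13.050

13.050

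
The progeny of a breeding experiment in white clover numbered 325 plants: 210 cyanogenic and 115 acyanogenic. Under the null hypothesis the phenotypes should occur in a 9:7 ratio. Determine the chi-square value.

9.242

Under the 9:7 hypothesis (Σ ratio = 16, N = 325):
  cyanogenic: 325 × 9/16 = 182.8125
  acyanogenic: 325 × 7/16 = 142.1875
χ² = Σ (O − E)² / E
  cyanogenic: (210 − 182.8125)² / 182.8125 = 4.0433
  acyanogenic: (115 − 142.1875)² / 142.1875 = 5.1985
χ² = 4.0433 + 5.1985 = 9.2418 ≈ 9.242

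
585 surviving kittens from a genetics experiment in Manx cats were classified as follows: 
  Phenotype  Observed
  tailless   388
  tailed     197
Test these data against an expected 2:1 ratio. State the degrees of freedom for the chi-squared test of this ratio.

A goodness-of-fit test with 2 phenotype classes has df = 2 − 1 = 1.

1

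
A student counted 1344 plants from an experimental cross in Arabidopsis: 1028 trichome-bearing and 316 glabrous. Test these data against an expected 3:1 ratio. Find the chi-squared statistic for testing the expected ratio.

1.587

Total ratio parts = 4. Expected numbers out of 1344:
  trichome-bearing: 1344 × 3/4 = 1008
  glabrous: 1344 × 1/4 = 336
χ² = Σ (O − E)² / E
  trichome-bearing: (1028 − 1008)² / 1008 = 0.3968
  glabrous: (316 − 336)² / 336 = 1.1905
χ² = 0.3968 + 1.1905 = 1.5873 ≈ 1.587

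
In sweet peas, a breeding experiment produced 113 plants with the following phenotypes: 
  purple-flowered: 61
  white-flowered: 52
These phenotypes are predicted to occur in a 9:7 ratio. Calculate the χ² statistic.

Total ratio parts = 16. Expected numbers out of 113:
  purple-flowered: 113 × 9/16 = 63.5625
  white-flowered: 113 × 7/16 = 49.4375
χ² = Σ (O − E)² / E
  purple-flowered: (61 − 63.5625)² / 63.5625 = 0.1033
  white-flowered: (52 − 49.4375)² / 49.4375 = 0.1328
χ² = 0.1033 + 0.1328 = 0.2361 ≈ 0.236

0.236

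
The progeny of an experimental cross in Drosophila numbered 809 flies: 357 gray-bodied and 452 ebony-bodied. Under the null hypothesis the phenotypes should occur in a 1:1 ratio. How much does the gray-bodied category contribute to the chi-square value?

5.578

The 1:1 ratio has 2 parts, so with N = 809 the expected counts are:
  gray-bodied: 809 × 1/2 = 404.5
  ebony-bodied: 809 × 1/2 = 404.5
Contribution of gray-bodied: (357 − 404.5)² / 404.5 = 5.5779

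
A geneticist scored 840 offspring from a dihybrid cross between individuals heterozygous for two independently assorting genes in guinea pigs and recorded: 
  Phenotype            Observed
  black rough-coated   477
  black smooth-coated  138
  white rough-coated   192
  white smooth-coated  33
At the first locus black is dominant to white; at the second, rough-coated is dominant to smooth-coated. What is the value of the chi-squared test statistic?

A dihybrid F₂ with independent assortment and complete dominance at both loci gives a 9:3:3:1 phenotypic ratio.
Total ratio parts = 16. Expected numbers out of 840:
  black rough-coated: 840 × 9/16 = 472.5
  black smooth-coated: 840 × 3/16 = 157.5
  white rough-coated: 840 × 3/16 = 157.5
  white smooth-coated: 840 × 1/16 = 52.5
χ² = Σ (O − E)² / E
  black rough-coated: (477 − 472.5)² / 472.5 = 0.0429
  black smooth-coated: (138 − 157.5)² / 157.5 = 2.4143
  white rough-coated: (192 − 157.5)² / 157.5 = 7.5571
  white smooth-coated: (33 − 52.5)² / 52.5 = 7.2429
χ² = 0.0429 + 2.4143 + 7.5571 + 7.2429 = 17.2572 ≈ 17.257

17.257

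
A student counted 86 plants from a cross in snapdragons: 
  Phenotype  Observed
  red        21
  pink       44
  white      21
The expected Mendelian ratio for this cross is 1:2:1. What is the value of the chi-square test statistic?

0.047

Under the 1:2:1 hypothesis (Σ ratio = 4, N = 86):
  red: 86 × 1/4 = 21.5
  pink: 86 × 2/4 = 43
  white: 86 × 1/4 = 21.5
χ² = Σ (O − E)² / E
  red: (21 − 21.5)² / 21.5 = 0.0116
  pink: (44 − 43)² / 43 = 0.0233
  white: (21 − 21.5)² / 21.5 = 0.0116
χ² = 0.0116 + 0.0233 + 0.0116 = 0.0465 ≈ 0.047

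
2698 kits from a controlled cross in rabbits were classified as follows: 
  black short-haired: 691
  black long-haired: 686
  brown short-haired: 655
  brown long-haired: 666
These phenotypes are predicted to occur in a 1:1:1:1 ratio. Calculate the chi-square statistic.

Total ratio parts = 4. Expected numbers out of 2698:
  black short-haired: 2698 × 1/4 = 674.5
  black long-haired: 2698 × 1/4 = 674.5
  brown short-haired: 2698 × 1/4 = 674.5
  brown long-haired: 2698 × 1/4 = 674.5
χ² = Σ (O − E)² / E
  black short-haired: (691 − 674.5)² / 674.5 = 0.4036
  black long-haired: (686 − 674.5)² / 674.5 = 0.1961
  brown short-haired: (655 − 674.5)² / 674.5 = 0.5638
  brown long-haired: (666 − 674.5)² / 674.5 = 0.1071
χ² = 0.4036 + 0.1961 + 0.5638 + 0.1071 = 1.2706 ≈ 1.271

1.271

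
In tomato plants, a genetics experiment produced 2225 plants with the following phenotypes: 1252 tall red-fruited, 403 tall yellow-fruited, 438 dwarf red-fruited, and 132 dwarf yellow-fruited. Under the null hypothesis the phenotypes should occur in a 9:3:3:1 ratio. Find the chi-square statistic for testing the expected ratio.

1.880

Expected counts for N = 2225 under a 9:3:3:1 ratio (total parts = 16):
  tall red-fruited: 2225 × 9/16 = 1251.5625
  tall yellow-fruited: 2225 × 3/16 = 417.1875
  dwarf red-fruited: 2225 × 3/16 = 417.1875
  dwarf yellow-fruited: 2225 × 1/16 = 139.0625
χ² = Σ (O − E)² / E
  tall red-fruited: (1252 − 1251.5625)² / 1251.5625 = 0.0002
  tall yellow-fruited: (403 − 417.1875)² / 417.1875 = 0.4825
  dwarf red-fruited: (438 − 417.1875)² / 417.1875 = 1.0383
  dwarf yellow-fruited: (132 − 139.0625)² / 139.0625 = 0.3587
χ² = 0.0002 + 0.4825 + 1.0383 + 0.3587 = 1.8797 ≈ 1.880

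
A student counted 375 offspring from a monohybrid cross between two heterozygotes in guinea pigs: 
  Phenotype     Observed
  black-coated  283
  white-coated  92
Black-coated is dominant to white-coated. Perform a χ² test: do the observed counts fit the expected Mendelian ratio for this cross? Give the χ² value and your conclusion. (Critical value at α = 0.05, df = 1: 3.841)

For a monohybrid cross between heterozygotes with complete dominance, the expected phenotypic ratio is 3:1.
Under the 3:1 hypothesis (Σ ratio = 4, N = 375):
  black-coated: 375 × 3/4 = 281.25
  white-coated: 375 × 1/4 = 93.75
χ² = Σ (O − E)² / E
  black-coated: (283 − 281.25)² / 281.25 = 0.0109
  white-coated: (92 − 93.75)² / 93.75 = 0.0327
χ² = 0.0109 + 0.0327 = 0.0436 ≈ 0.044
Degrees of freedom = 2 − 1 = 1; critical value at α = 0.05 is 3.841.
Since 0.044 < 3.841, we fail to reject the null hypothesis — the data are consistent with the 3:1 ratio.

0.044; consistent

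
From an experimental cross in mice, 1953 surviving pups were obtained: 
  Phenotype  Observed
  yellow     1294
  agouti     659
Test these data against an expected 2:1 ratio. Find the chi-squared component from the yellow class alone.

Expected counts for N = 1953 under a 2:1 ratio (total parts = 3):
  yellow: 1953 × 2/3 = 1302
  agouti: 1953 × 1/3 = 651
Contribution of yellow: (1294 − 1302)² / 1302 = 0.0492

0.049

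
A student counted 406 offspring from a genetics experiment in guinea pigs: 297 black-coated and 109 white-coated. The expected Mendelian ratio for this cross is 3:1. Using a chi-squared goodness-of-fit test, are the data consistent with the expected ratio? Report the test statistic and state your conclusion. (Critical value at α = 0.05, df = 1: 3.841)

Expected counts for N = 406 under a 3:1 ratio (total parts = 4):
  black-coated: 406 × 3/4 = 304.5
  white-coated: 406 × 1/4 = 101.5
χ² = Σ (O − E)² / E
  black-coated: (297 − 304.5)² / 304.5 = 0.1847
  white-coated: (109 − 101.5)² / 101.5 = 0.5542
χ² = 0.1847 + 0.5542 = 0.7389 ≈ 0.739
Degrees of freedom = 2 − 1 = 1; critical value at α = 0.05 is 3.841.
Since 0.739 < 3.841, we fail to reject the null hypothesis — the data are consistent with the 3:1 ratio.

0.739; consistent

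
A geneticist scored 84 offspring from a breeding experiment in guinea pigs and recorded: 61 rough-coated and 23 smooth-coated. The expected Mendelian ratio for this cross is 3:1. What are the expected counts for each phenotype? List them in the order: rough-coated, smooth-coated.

63, 21

Under the 3:1 hypothesis (Σ ratio = 4, N = 84):
  rough-coated: 84 × 3/4 = 63
  smooth-coated: 84 × 1/4 = 21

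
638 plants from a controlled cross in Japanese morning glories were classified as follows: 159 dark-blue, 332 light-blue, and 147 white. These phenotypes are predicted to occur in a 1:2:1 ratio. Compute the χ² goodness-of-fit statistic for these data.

Total ratio parts = 4. Expected numbers out of 638:
  dark-blue: 638 × 1/4 = 159.5
  light-blue: 638 × 2/4 = 319
  white: 638 × 1/4 = 159.5
χ² = Σ (O − E)² / E
  dark-blue: (159 − 159.5)² / 159.5 = 0.0016
  light-blue: (332 − 319)² / 319 = 0.5298
  white: (147 − 159.5)² / 159.5 = 0.9796
χ² = 0.0016 + 0.5298 + 0.9796 = 1.511

1.511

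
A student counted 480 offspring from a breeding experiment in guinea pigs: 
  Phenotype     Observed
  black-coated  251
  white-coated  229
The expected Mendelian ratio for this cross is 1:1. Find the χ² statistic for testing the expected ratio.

1.008

Expected counts for N = 480 under a 1:1 ratio (total parts = 2):
  black-coated: 480 × 1/2 = 240
  white-coated: 480 × 1/2 = 240
χ² = Σ (O − E)² / E
  black-coated: (251 − 240)² / 240 = 0.5042
  white-coated: (229 − 240)² / 240 = 0.5042
χ² = 0.5042 + 0.5042 = 1.0084 ≈ 1.008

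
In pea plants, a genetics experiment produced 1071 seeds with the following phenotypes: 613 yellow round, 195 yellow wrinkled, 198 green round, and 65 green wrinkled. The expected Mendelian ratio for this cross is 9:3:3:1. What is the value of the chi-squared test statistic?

Total ratio parts = 16. Expected numbers out of 1071:
  yellow round: 1071 × 9/16 = 602.4375
  yellow wrinkled: 1071 × 3/16 = 200.8125
  green round: 1071 × 3/16 = 200.8125
  green wrinkled: 1071 × 1/16 = 66.9375
χ² = Σ (O − E)² / E
  yellow round: (613 − 602.4375)² / 602.4375 = 0.1852
  yellow wrinkled: (195 − 200.8125)² / 200.8125 = 0.1682
  green round: (198 − 200.8125)² / 200.8125 = 0.0394
  green wrinkled: (65 − 66.9375)² / 66.9375 = 0.0561
χ² = 0.1852 + 0.1682 + 0.0394 + 0.0561 = 0.4489 ≈ 0.449

0.449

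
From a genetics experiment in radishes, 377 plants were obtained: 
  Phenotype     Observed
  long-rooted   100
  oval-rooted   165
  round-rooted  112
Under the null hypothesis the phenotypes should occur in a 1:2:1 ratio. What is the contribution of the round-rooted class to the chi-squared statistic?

3.343

Under the 1:2:1 hypothesis (Σ ratio = 4, N = 377):
  long-rooted: 377 × 1/4 = 94.25
  oval-rooted: 377 × 2/4 = 188.5
  round-rooted: 377 × 1/4 = 94.25
Contribution of round-rooted: (112 − 94.25)² / 94.25 = 3.3428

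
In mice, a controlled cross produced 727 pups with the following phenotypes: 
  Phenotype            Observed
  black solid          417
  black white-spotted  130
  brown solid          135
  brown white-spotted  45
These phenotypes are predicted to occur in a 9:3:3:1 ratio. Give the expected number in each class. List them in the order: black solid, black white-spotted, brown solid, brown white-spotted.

Expected counts for N = 727 under a 9:3:3:1 ratio (total parts = 16):
  black solid: 727 × 9/16 = 408.9375
  black white-spotted: 727 × 3/16 = 136.3125
  brown solid: 727 × 3/16 = 136.3125
  brown white-spotted: 727 × 1/16 = 45.4375

408.9375, 136.3125, 136.3125, 45.4375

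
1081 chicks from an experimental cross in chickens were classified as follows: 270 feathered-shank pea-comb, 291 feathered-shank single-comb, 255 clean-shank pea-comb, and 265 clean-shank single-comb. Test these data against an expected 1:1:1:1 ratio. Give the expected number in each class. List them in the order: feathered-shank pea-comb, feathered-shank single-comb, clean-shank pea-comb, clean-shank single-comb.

Total ratio parts = 4. Expected numbers out of 1081:
  feathered-shank pea-comb: 1081 × 1/4 = 270.25
  feathered-shank single-comb: 1081 × 1/4 = 270.25
  clean-shank pea-comb: 1081 × 1/4 = 270.25
  clean-shank single-comb: 1081 × 1/4 = 270.25

270.25, 270.25, 270.25, 270.25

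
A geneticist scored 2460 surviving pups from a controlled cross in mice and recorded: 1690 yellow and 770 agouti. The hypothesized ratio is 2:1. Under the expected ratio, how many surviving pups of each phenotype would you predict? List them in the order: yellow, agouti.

1640, 820

Under the 2:1 hypothesis (Σ ratio = 3, N = 2460):
  yellow: 2460 × 2/3 = 1640
  agouti: 2460 × 1/3 = 820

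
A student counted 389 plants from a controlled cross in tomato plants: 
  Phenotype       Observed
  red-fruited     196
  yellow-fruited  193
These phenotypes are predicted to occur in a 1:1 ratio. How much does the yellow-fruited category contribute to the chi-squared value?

Under the 1:1 hypothesis (Σ ratio = 2, N = 389):
  red-fruited: 389 × 1/2 = 194.5
  yellow-fruited: 389 × 1/2 = 194.5
Contribution of yellow-fruited: (193 − 194.5)² / 194.5 = 0.0116

0.012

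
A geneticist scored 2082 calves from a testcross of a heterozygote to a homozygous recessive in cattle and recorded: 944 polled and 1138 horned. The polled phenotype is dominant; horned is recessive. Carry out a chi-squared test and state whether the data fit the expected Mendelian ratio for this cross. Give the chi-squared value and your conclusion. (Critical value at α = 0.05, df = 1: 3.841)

18.077; not consistent

A testcross of a heterozygote (Aa × aa) gives a 1:1 phenotypic ratio.
Expected counts for N = 2082 under a 1:1 ratio (total parts = 2):
  polled: 2082 × 1/2 = 1041
  horned: 2082 × 1/2 = 1041
χ² = Σ (O − E)² / E
  polled: (944 − 1041)² / 1041 = 9.0384
  horned: (1138 − 1041)² / 1041 = 9.0384
χ² = 9.0384 + 9.0384 = 18.0768 ≈ 18.077
Degrees of freedom = 2 − 1 = 1; critical value at α = 0.05 is 3.841.
Since 18.077 > 3.841, we reject the null hypothesis — the data do not fit the 1:1 ratio.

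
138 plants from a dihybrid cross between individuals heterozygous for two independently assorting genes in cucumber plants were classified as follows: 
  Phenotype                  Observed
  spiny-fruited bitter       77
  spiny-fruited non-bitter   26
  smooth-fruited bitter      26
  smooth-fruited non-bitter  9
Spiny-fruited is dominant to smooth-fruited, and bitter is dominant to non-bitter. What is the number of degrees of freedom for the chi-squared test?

3

A dihybrid F₂ with independent assortment and complete dominance at both loci gives a 9:3:3:1 phenotypic ratio.
A goodness-of-fit test with 4 phenotype classes has df = 4 − 1 = 3.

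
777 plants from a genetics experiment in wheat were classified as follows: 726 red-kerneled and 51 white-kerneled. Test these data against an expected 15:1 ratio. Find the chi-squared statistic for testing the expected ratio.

0.131

The 15:1 ratio has 16 parts, so with N = 777 the expected counts are:
  red-kerneled: 777 × 15/16 = 728.4375
  white-kerneled: 777 × 1/16 = 48.5625
χ² = Σ (O − E)² / E
  red-kerneled: (726 − 728.4375)² / 728.4375 = 0.0082
  white-kerneled: (51 − 48.5625)² / 48.5625 = 0.1223
χ² = 0.0082 + 0.1223 = 0.1305 ≈ 0.131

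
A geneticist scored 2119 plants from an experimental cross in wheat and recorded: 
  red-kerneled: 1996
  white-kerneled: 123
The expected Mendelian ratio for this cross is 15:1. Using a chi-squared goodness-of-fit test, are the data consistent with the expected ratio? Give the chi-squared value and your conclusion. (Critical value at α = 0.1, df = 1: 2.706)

0.717; consistent

Expected counts for N = 2119 under a 15:1 ratio (total parts = 16):
  red-kerneled: 2119 × 15/16 = 1986.5625
  white-kerneled: 2119 × 1/16 = 132.4375
χ² = Σ (O − E)² / E
  red-kerneled: (1996 − 1986.5625)² / 1986.5625 = 0.0448
  white-kerneled: (123 − 132.4375)² / 132.4375 = 0.6725
χ² = 0.0448 + 0.6725 = 0.7173 ≈ 0.717
Degrees of freedom = 2 − 1 = 1; critical value at α = 0.1 is 2.706.
Since 0.717 < 2.706, we fail to reject the null hypothesis — the data are consistent with the 15:1 ratio.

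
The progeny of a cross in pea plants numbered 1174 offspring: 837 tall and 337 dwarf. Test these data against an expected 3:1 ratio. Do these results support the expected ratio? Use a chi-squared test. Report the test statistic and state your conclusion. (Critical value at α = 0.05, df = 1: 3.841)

8.596; not consistent

Expected counts for N = 1174 under a 3:1 ratio (total parts = 4):
  tall: 1174 × 3/4 = 880.5
  dwarf: 1174 × 1/4 = 293.5
χ² = Σ (O − E)² / E
  tall: (837 − 880.5)² / 880.5 = 2.1491
  dwarf: (337 − 293.5)² / 293.5 = 6.4472
χ² = 2.1491 + 6.4472 = 8.5963 ≈ 8.596
Degrees of freedom = 2 − 1 = 1; critical value at α = 0.05 is 3.841.
Since 8.596 > 3.841, we reject the null hypothesis — the data do not fit the 3:1 ratio.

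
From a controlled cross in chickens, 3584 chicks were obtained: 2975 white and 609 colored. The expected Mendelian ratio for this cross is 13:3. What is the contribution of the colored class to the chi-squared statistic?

5.906

Under the 13:3 hypothesis (Σ ratio = 16, N = 3584):
  white: 3584 × 13/16 = 2912
  colored: 3584 × 3/16 = 672
Contribution of colored: (609 − 672)² / 672 = 5.9062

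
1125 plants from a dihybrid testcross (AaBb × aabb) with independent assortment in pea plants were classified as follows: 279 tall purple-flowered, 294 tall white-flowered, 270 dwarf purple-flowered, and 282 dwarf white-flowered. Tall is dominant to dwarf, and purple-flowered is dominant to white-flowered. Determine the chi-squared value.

1.048

A dihybrid testcross with independent assortment gives a 1:1:1:1 ratio.
The 1:1:1:1 ratio has 4 parts, so with N = 1125 the expected counts are:
  tall purple-flowered: 1125 × 1/4 = 281.25
  tall white-flowered: 1125 × 1/4 = 281.25
  dwarf purple-flowered: 1125 × 1/4 = 281.25
  dwarf white-flowered: 1125 × 1/4 = 281.25
χ² = Σ (O − E)² / E
  tall purple-flowered: (279 − 281.25)² / 281.25 = 0.0180
  tall white-flowered: (294 − 281.25)² / 281.25 = 0.5780
  dwarf purple-flowered: (270 − 281.25)² / 281.25 = 0.4500
  dwarf white-flowered: (282 − 281.25)² / 281.25 = 0.0020
χ² = 0.0180 + 0.5780 + 0.4500 + 0.0020 = 1.048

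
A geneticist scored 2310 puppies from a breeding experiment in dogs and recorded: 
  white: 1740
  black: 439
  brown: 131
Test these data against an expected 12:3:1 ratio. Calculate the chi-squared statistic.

Expected counts for N = 2310 under a 12:3:1 ratio (total parts = 16):
  white: 2310 × 12/16 = 1732.5
  black: 2310 × 3/16 = 433.125
  brown: 2310 × 1/16 = 144.375
χ² = Σ (O − E)² / E
  white: (1740 − 1732.5)² / 1732.5 = 0.0325
  black: (439 − 433.125)² / 433.125 = 0.0797
  brown: (131 − 144.375)² / 144.375 = 1.2391
χ² = 0.0325 + 0.0797 + 1.2391 = 1.3513 ≈ 1.351

1.351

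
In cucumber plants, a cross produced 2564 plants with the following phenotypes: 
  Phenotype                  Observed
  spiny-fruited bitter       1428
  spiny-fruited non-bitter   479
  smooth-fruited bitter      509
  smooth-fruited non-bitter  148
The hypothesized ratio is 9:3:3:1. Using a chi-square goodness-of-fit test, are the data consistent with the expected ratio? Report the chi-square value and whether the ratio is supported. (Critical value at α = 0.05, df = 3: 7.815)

2.744; consistent

Expected counts for N = 2564 under a 9:3:3:1 ratio (total parts = 16):
  spiny-fruited bitter: 2564 × 9/16 = 1442.25
  spiny-fruited non-bitter: 2564 × 3/16 = 480.75
  smooth-fruited bitter: 2564 × 3/16 = 480.75
  smooth-fruited non-bitter: 2564 × 1/16 = 160.25
χ² = Σ (O − E)² / E
  spiny-fruited bitter: (1428 − 1442.25)² / 1442.25 = 0.1408
  spiny-fruited non-bitter: (479 − 480.75)² / 480.75 = 0.0064
  smooth-fruited bitter: (509 − 480.75)² / 480.75 = 1.6600
  smooth-fruited non-bitter: (148 − 160.25)² / 160.25 = 0.9364
χ² = 0.1408 + 0.0064 + 1.6600 + 0.9364 = 2.7436 ≈ 2.744
Degrees of freedom = 4 − 1 = 3; critical value at α = 0.05 is 7.815.
Since 2.744 < 7.815, we fail to reject the null hypothesis — the data are consistent with the 9:3:3:1 ratio.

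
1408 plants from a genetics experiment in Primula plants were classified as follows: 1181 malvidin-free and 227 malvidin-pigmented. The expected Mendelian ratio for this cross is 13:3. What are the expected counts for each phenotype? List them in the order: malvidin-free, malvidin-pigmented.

1144, 264

Under the 13:3 hypothesis (Σ ratio = 16, N = 1408):
  malvidin-free: 1408 × 13/16 = 1144
  malvidin-pigmented: 1408 × 3/16 = 264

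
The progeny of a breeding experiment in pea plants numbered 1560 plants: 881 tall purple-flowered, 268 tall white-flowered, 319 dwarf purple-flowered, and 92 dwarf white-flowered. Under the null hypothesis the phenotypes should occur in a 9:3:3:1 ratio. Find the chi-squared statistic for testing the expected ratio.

4.777

The 9:3:3:1 ratio has 16 parts, so with N = 1560 the expected counts are:
  tall purple-flowered: 1560 × 9/16 = 877.5
  tall white-flowered: 1560 × 3/16 = 292.5
  dwarf purple-flowered: 1560 × 3/16 = 292.5
  dwarf white-flowered: 1560 × 1/16 = 97.5
χ² = Σ (O − E)² / E
  tall purple-flowered: (881 − 877.5)² / 877.5 = 0.0140
  tall white-flowered: (268 − 292.5)² / 292.5 = 2.0521
  dwarf purple-flowered: (319 − 292.5)² / 292.5 = 2.4009
  dwarf white-flowered: (92 − 97.5)² / 97.5 = 0.3103
χ² = 0.0140 + 2.0521 + 2.4009 + 0.3103 = 4.7773 ≈ 4.777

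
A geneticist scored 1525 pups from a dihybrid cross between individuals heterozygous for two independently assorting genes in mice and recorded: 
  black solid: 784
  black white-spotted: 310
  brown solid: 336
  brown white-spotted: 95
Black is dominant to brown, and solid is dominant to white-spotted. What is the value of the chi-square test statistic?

17.142

A dihybrid F₂ with independent assortment and complete dominance at both loci gives a 9:3:3:1 phenotypic ratio.
Under the 9:3:3:1 hypothesis (Σ ratio = 16, N = 1525):
  black solid: 1525 × 9/16 = 857.8125
  black white-spotted: 1525 × 3/16 = 285.9375
  brown solid: 1525 × 3/16 = 285.9375
  brown white-spotted: 1525 × 1/16 = 95.3125
χ² = Σ (O − E)² / E
  black solid: (784 − 857.8125)² / 857.8125 = 6.3514
  black white-spotted: (310 − 285.9375)² / 285.9375 = 2.0249
  brown solid: (336 − 285.9375)² / 285.9375 = 8.7650
  brown white-spotted: (95 − 95.3125)² / 95.3125 = 0.0010
χ² = 6.3514 + 2.0249 + 8.7650 + 0.0010 = 17.1423 ≈ 17.142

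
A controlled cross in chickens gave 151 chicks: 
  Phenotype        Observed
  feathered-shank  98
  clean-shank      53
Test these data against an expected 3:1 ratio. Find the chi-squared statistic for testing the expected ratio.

Under the 3:1 hypothesis (Σ ratio = 4, N = 151):
  feathered-shank: 151 × 3/4 = 113.25
  clean-shank: 151 × 1/4 = 37.75
χ² = Σ (O − E)² / E
  feathered-shank: (98 − 113.25)² / 113.25 = 2.0535
  clean-shank: (53 − 37.75)² / 37.75 = 6.1606
χ² = 2.0535 + 6.1606 = 8.2141 ≈ 8.214

8.214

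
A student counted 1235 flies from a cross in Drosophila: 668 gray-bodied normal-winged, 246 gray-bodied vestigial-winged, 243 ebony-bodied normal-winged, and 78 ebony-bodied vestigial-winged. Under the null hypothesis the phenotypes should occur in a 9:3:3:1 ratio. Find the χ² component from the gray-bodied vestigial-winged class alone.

0.900

The 9:3:3:1 ratio has 16 parts, so with N = 1235 the expected counts are:
  gray-bodied normal-winged: 1235 × 9/16 = 694.6875
  gray-bodied vestigial-winged: 1235 × 3/16 = 231.5625
  ebony-bodied normal-winged: 1235 × 3/16 = 231.5625
  ebony-bodied vestigial-winged: 1235 × 1/16 = 77.1875
Contribution of gray-bodied vestigial-winged: (246 − 231.5625)² / 231.5625 = 0.9002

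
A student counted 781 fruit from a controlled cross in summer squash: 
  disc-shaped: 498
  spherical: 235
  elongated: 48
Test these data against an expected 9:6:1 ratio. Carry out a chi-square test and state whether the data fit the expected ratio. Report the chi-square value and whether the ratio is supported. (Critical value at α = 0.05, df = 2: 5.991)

19.290; not consistent

The 9:6:1 ratio has 16 parts, so with N = 781 the expected counts are:
  disc-shaped: 781 × 9/16 = 439.3125
  spherical: 781 × 6/16 = 292.875
  elongated: 781 × 1/16 = 48.8125
χ² = Σ (O − E)² / E
  disc-shaped: (498 − 439.3125)² / 439.3125 = 7.8400
  spherical: (235 − 292.875)² / 292.875 = 11.4367
  elongated: (48 − 48.8125)² / 48.8125 = 0.0135
χ² = 7.8400 + 11.4367 + 0.0135 = 19.2902 ≈ 19.290
Degrees of freedom = 3 − 1 = 2; critical value at α = 0.05 is 5.991.
Since 19.290 > 5.991, we reject the null hypothesis — the data do not fit the 9:6:1 ratio.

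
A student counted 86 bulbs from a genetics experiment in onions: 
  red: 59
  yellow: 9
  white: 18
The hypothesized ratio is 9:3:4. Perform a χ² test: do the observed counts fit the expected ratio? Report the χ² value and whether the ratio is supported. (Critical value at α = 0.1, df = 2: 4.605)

Expected counts for N = 86 under a 9:3:4 ratio (total parts = 16):
  red: 86 × 9/16 = 48.375
  yellow: 86 × 3/16 = 16.125
  white: 86 × 4/16 = 21.5
χ² = Σ (O − E)² / E
  red: (59 − 48.375)² / 48.375 = 2.3337
  yellow: (9 − 16.125)² / 16.125 = 3.1483
  white: (18 − 21.5)² / 21.5 = 0.5698
χ² = 2.3337 + 3.1483 + 0.5698 = 6.0518 ≈ 6.052
Degrees of freedom = 3 − 1 = 2; critical value at α = 0.1 is 4.605.
Since 6.052 > 4.605, we reject the null hypothesis — the data do not fit the 9:3:4 ratio.

6.052; not consistent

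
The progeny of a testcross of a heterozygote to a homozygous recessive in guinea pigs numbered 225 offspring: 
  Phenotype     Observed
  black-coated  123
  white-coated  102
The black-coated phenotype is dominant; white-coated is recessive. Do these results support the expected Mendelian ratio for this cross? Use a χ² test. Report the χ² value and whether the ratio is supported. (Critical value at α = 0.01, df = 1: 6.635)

A testcross of a heterozygote (Aa × aa) gives a 1:1 phenotypic ratio.
Total ratio parts = 2. Expected numbers out of 225:
  black-coated: 225 × 1/2 = 112.5
  white-coated: 225 × 1/2 = 112.5
χ² = Σ (O − E)² / E
  black-coated: (123 − 112.5)² / 112.5 = 0.9800
  white-coated: (102 − 112.5)² / 112.5 = 0.9800
χ² = 0.9800 + 0.9800 = 1.960
Degrees of freedom = 2 − 1 = 1; critical value at α = 0.01 is 6.635.
Since 1.960 < 6.635, we fail to reject the null hypothesis — the data are consistent with the 1:1 ratio.

1.960; consistent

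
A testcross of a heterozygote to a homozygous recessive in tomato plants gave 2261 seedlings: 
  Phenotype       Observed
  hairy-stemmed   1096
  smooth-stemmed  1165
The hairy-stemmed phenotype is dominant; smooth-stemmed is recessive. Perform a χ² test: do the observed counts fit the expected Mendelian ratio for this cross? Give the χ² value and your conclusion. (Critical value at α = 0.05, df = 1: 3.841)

A testcross of a heterozygote (Aa × aa) gives a 1:1 phenotypic ratio.
Under the 1:1 hypothesis (Σ ratio = 2, N = 2261):
  hairy-stemmed: 2261 × 1/2 = 1130.5
  smooth-stemmed: 2261 × 1/2 = 1130.5
χ² = Σ (O − E)² / E
  hairy-stemmed: (1096 − 1130.5)² / 1130.5 = 1.0529
  smooth-stemmed: (1165 − 1130.5)² / 1130.5 = 1.0529
χ² = 1.0529 + 1.0529 = 2.1058 ≈ 2.106
Degrees of freedom = 2 − 1 = 1; critical value at α = 0.05 is 3.841.
Since 2.106 < 3.841, we fail to reject the null hypothesis — the data are consistent with the 1:1 ratio.

2.106; consistent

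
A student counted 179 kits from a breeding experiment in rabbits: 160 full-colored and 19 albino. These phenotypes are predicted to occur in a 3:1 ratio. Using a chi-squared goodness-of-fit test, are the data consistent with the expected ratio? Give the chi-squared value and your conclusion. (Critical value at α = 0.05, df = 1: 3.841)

19.756; not consistent

Total ratio parts = 4. Expected numbers out of 179:
  full-colored: 179 × 3/4 = 134.25
  albino: 179 × 1/4 = 44.75
χ² = Σ (O − E)² / E
  full-colored: (160 − 134.25)² / 134.25 = 4.9390
  albino: (19 − 44.75)² / 44.75 = 14.8170
χ² = 4.9390 + 14.8170 = 19.756
Degrees of freedom = 2 − 1 = 1; critical value at α = 0.05 is 3.841.
Since 19.756 > 3.841, we reject the null hypothesis — the data do not fit the 3:1 ratio.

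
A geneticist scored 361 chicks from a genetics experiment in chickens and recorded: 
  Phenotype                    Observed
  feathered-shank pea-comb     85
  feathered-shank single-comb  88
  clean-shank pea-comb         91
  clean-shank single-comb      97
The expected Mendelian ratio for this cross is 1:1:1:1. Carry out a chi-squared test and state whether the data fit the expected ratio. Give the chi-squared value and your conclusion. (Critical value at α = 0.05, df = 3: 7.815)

Total ratio parts = 4. Expected numbers out of 361:
  feathered-shank pea-comb: 361 × 1/4 = 90.25
  feathered-shank single-comb: 361 × 1/4 = 90.25
  clean-shank pea-comb: 361 × 1/4 = 90.25
  clean-shank single-comb: 361 × 1/4 = 90.25
χ² = Σ (O − E)² / E
  feathered-shank pea-comb: (85 − 90.25)² / 90.25 = 0.3054
  feathered-shank single-comb: (88 − 90.25)² / 90.25 = 0.0561
  clean-shank pea-comb: (91 − 90.25)² / 90.25 = 0.0062
  clean-shank single-comb: (97 − 90.25)² / 90.25 = 0.5048
χ² = 0.3054 + 0.0561 + 0.0062 + 0.5048 = 0.8725 ≈ 0.873
Degrees of freedom = 4 − 1 = 3; critical value at α = 0.05 is 7.815.
Since 0.873 < 7.815, we fail to reject the null hypothesis — the data are consistent with the 1:1:1:1 ratio.

0.873; consistent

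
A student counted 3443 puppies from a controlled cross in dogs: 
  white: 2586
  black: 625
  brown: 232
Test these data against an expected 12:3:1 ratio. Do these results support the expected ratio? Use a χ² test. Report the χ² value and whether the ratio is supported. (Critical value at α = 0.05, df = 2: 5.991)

Under the 12:3:1 hypothesis (Σ ratio = 16, N = 3443):
  white: 3443 × 12/16 = 2582.25
  black: 3443 × 3/16 = 645.5625
  brown: 3443 × 1/16 = 215.1875
χ² = Σ (O − E)² / E
  white: (2586 − 2582.25)² / 2582.25 = 0.0054
  black: (625 − 645.5625)² / 645.5625 = 0.6550
  brown: (232 − 215.1875)² / 215.1875 = 1.3136
χ² = 0.0054 + 0.6550 + 1.3136 = 1.974
Degrees of freedom = 3 − 1 = 2; critical value at α = 0.05 is 5.991.
Since 1.974 < 5.991, we fail to reject the null hypothesis — the data are consistent with the 12:3:1 ratio.

1.974; consistent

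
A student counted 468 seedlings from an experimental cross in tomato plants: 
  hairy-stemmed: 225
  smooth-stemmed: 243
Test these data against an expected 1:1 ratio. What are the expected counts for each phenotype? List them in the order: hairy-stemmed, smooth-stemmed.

Under the 1:1 hypothesis (Σ ratio = 2, N = 468):
  hairy-stemmed: 468 × 1/2 = 234
  smooth-stemmed: 468 × 1/2 = 234

234, 234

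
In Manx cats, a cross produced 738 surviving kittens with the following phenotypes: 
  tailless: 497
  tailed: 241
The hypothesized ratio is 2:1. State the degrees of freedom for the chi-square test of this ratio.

A goodness-of-fit test with 2 phenotype classes has df = 2 − 1 = 1.

1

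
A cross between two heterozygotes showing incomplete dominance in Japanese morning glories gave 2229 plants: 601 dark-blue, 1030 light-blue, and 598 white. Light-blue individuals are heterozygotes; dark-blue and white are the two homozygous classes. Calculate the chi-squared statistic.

With incomplete dominance, a heterozygote × heterozygote cross gives a 1:2:1 phenotypic ratio.
Total ratio parts = 4. Expected numbers out of 2229:
  dark-blue: 2229 × 1/4 = 557.25
  light-blue: 2229 × 2/4 = 1114.5
  white: 2229 × 1/4 = 557.25
χ² = Σ (O − E)² / E
  dark-blue: (601 − 557.25)² / 557.25 = 3.4348
  light-blue: (1030 − 1114.5)² / 1114.5 = 6.4067
  white: (598 − 557.25)² / 557.25 = 2.9799
χ² = 3.4348 + 6.4067 + 2.9799 = 12.8214 ≈ 12.821

12.821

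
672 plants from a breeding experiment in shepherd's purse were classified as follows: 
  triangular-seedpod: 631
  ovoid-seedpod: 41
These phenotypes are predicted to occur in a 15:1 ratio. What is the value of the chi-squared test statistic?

The 15:1 ratio has 16 parts, so with N = 672 the expected counts are:
  triangular-seedpod: 672 × 15/16 = 630
  ovoid-seedpod: 672 × 1/16 = 42
χ² = Σ (O − E)² / E
  triangular-seedpod: (631 − 630)² / 630 = 0.0016
  ovoid-seedpod: (41 − 42)² / 42 = 0.0238
χ² = 0.0016 + 0.0238 = 0.0254 ≈ 0.025

0.025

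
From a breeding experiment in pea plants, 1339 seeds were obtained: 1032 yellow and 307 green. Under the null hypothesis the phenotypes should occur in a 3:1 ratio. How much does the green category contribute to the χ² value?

Total ratio parts = 4. Expected numbers out of 1339:
  yellow: 1339 × 3/4 = 1004.25
  green: 1339 × 1/4 = 334.75
Contribution of green: (307 − 334.75)² / 334.75 = 2.3004

2.300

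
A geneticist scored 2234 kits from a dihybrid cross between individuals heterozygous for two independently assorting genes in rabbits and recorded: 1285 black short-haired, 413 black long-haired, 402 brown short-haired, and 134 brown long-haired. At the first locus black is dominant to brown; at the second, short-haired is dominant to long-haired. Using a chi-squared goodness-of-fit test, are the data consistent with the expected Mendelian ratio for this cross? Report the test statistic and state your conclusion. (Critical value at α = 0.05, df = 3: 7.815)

A dihybrid F₂ with independent assortment and complete dominance at both loci gives a 9:3:3:1 phenotypic ratio.
Expected counts for N = 2234 under a 9:3:3:1 ratio (total parts = 16):
  black short-haired: 2234 × 9/16 = 1256.625
  black long-haired: 2234 × 3/16 = 418.875
  brown short-haired: 2234 × 3/16 = 418.875
  brown long-haired: 2234 × 1/16 = 139.625
χ² = Σ (O − E)² / E
  black short-haired: (1285 − 1256.625)² / 1256.625 = 0.6407
  black long-haired: (413 − 418.875)² / 418.875 = 0.0824
  brown short-haired: (402 − 418.875)² / 418.875 = 0.6798
  brown long-haired: (134 − 139.625)² / 139.625 = 0.2266
χ² = 0.6407 + 0.0824 + 0.6798 + 0.2266 = 1.6295 ≈ 1.630
Degrees of freedom = 4 − 1 = 3; critical value at α = 0.05 is 7.815.
Since 1.630 < 7.815, we fail to reject the null hypothesis — the data are consistent with the 9:3:3:1 ratio.

1.630; consistent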